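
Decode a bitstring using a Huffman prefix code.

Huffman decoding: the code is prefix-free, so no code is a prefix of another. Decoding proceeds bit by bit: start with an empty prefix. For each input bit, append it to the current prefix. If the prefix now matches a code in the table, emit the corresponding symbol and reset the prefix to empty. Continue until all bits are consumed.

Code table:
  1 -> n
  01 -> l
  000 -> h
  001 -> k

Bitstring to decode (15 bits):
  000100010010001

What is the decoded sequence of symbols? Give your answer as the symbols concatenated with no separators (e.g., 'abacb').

Answer: hnhnkhn

Derivation:
Bit 0: prefix='0' (no match yet)
Bit 1: prefix='00' (no match yet)
Bit 2: prefix='000' -> emit 'h', reset
Bit 3: prefix='1' -> emit 'n', reset
Bit 4: prefix='0' (no match yet)
Bit 5: prefix='00' (no match yet)
Bit 6: prefix='000' -> emit 'h', reset
Bit 7: prefix='1' -> emit 'n', reset
Bit 8: prefix='0' (no match yet)
Bit 9: prefix='00' (no match yet)
Bit 10: prefix='001' -> emit 'k', reset
Bit 11: prefix='0' (no match yet)
Bit 12: prefix='00' (no match yet)
Bit 13: prefix='000' -> emit 'h', reset
Bit 14: prefix='1' -> emit 'n', reset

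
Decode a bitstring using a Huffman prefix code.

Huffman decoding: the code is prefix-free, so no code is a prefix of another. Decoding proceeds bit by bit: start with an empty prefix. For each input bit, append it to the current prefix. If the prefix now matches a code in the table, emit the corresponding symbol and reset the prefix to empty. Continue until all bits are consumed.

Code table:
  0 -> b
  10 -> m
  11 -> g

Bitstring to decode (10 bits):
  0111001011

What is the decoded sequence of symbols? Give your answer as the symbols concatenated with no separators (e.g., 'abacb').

Bit 0: prefix='0' -> emit 'b', reset
Bit 1: prefix='1' (no match yet)
Bit 2: prefix='11' -> emit 'g', reset
Bit 3: prefix='1' (no match yet)
Bit 4: prefix='10' -> emit 'm', reset
Bit 5: prefix='0' -> emit 'b', reset
Bit 6: prefix='1' (no match yet)
Bit 7: prefix='10' -> emit 'm', reset
Bit 8: prefix='1' (no match yet)
Bit 9: prefix='11' -> emit 'g', reset

Answer: bgmbmg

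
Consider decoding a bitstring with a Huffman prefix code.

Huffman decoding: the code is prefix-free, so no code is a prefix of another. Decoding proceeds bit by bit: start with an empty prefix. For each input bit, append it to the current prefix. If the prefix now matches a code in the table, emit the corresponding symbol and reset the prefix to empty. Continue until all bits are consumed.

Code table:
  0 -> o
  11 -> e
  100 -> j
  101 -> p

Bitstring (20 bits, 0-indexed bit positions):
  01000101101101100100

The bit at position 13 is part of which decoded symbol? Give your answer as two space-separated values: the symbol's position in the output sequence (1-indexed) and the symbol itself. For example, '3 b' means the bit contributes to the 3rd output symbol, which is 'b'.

Answer: 6 p

Derivation:
Bit 0: prefix='0' -> emit 'o', reset
Bit 1: prefix='1' (no match yet)
Bit 2: prefix='10' (no match yet)
Bit 3: prefix='100' -> emit 'j', reset
Bit 4: prefix='0' -> emit 'o', reset
Bit 5: prefix='1' (no match yet)
Bit 6: prefix='10' (no match yet)
Bit 7: prefix='101' -> emit 'p', reset
Bit 8: prefix='1' (no match yet)
Bit 9: prefix='10' (no match yet)
Bit 10: prefix='101' -> emit 'p', reset
Bit 11: prefix='1' (no match yet)
Bit 12: prefix='10' (no match yet)
Bit 13: prefix='101' -> emit 'p', reset
Bit 14: prefix='1' (no match yet)
Bit 15: prefix='10' (no match yet)
Bit 16: prefix='100' -> emit 'j', reset
Bit 17: prefix='1' (no match yet)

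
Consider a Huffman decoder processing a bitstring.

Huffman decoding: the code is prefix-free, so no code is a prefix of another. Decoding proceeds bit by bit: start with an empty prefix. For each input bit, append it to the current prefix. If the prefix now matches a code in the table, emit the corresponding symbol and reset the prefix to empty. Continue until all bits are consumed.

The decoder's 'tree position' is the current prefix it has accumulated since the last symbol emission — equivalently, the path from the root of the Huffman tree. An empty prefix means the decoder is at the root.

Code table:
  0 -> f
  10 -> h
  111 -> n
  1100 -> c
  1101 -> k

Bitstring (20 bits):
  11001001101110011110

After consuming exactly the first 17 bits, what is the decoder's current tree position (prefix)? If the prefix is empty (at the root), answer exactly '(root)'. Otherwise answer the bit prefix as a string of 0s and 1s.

Bit 0: prefix='1' (no match yet)
Bit 1: prefix='11' (no match yet)
Bit 2: prefix='110' (no match yet)
Bit 3: prefix='1100' -> emit 'c', reset
Bit 4: prefix='1' (no match yet)
Bit 5: prefix='10' -> emit 'h', reset
Bit 6: prefix='0' -> emit 'f', reset
Bit 7: prefix='1' (no match yet)
Bit 8: prefix='11' (no match yet)
Bit 9: prefix='110' (no match yet)
Bit 10: prefix='1101' -> emit 'k', reset
Bit 11: prefix='1' (no match yet)
Bit 12: prefix='11' (no match yet)
Bit 13: prefix='110' (no match yet)
Bit 14: prefix='1100' -> emit 'c', reset
Bit 15: prefix='1' (no match yet)
Bit 16: prefix='11' (no match yet)

Answer: 11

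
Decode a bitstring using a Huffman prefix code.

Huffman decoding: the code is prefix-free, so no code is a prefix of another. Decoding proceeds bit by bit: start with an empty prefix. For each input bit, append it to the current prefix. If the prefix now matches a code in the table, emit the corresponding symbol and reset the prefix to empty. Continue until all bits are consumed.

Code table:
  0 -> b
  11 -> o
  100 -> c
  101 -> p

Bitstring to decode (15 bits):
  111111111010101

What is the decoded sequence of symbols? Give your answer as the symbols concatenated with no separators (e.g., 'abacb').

Answer: oooopbp

Derivation:
Bit 0: prefix='1' (no match yet)
Bit 1: prefix='11' -> emit 'o', reset
Bit 2: prefix='1' (no match yet)
Bit 3: prefix='11' -> emit 'o', reset
Bit 4: prefix='1' (no match yet)
Bit 5: prefix='11' -> emit 'o', reset
Bit 6: prefix='1' (no match yet)
Bit 7: prefix='11' -> emit 'o', reset
Bit 8: prefix='1' (no match yet)
Bit 9: prefix='10' (no match yet)
Bit 10: prefix='101' -> emit 'p', reset
Bit 11: prefix='0' -> emit 'b', reset
Bit 12: prefix='1' (no match yet)
Bit 13: prefix='10' (no match yet)
Bit 14: prefix='101' -> emit 'p', reset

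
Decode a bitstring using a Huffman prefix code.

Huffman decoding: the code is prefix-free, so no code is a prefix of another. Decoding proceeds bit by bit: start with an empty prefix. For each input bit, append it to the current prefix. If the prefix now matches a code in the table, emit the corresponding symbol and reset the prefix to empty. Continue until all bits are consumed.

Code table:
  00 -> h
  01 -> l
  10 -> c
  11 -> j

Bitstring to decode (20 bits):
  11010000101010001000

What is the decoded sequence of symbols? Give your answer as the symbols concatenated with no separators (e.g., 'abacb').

Bit 0: prefix='1' (no match yet)
Bit 1: prefix='11' -> emit 'j', reset
Bit 2: prefix='0' (no match yet)
Bit 3: prefix='01' -> emit 'l', reset
Bit 4: prefix='0' (no match yet)
Bit 5: prefix='00' -> emit 'h', reset
Bit 6: prefix='0' (no match yet)
Bit 7: prefix='00' -> emit 'h', reset
Bit 8: prefix='1' (no match yet)
Bit 9: prefix='10' -> emit 'c', reset
Bit 10: prefix='1' (no match yet)
Bit 11: prefix='10' -> emit 'c', reset
Bit 12: prefix='1' (no match yet)
Bit 13: prefix='10' -> emit 'c', reset
Bit 14: prefix='0' (no match yet)
Bit 15: prefix='00' -> emit 'h', reset
Bit 16: prefix='1' (no match yet)
Bit 17: prefix='10' -> emit 'c', reset
Bit 18: prefix='0' (no match yet)
Bit 19: prefix='00' -> emit 'h', reset

Answer: jlhhccchch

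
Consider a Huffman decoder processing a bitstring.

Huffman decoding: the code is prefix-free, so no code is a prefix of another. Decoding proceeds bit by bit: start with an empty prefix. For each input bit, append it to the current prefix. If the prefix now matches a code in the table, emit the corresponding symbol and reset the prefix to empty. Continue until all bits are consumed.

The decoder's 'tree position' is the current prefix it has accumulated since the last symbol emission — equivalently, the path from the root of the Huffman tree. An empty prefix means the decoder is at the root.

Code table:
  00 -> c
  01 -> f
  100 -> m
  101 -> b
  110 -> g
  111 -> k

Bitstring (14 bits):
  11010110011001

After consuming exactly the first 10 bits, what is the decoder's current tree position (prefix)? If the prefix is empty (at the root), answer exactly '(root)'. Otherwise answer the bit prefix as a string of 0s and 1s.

Bit 0: prefix='1' (no match yet)
Bit 1: prefix='11' (no match yet)
Bit 2: prefix='110' -> emit 'g', reset
Bit 3: prefix='1' (no match yet)
Bit 4: prefix='10' (no match yet)
Bit 5: prefix='101' -> emit 'b', reset
Bit 6: prefix='1' (no match yet)
Bit 7: prefix='10' (no match yet)
Bit 8: prefix='100' -> emit 'm', reset
Bit 9: prefix='1' (no match yet)

Answer: 1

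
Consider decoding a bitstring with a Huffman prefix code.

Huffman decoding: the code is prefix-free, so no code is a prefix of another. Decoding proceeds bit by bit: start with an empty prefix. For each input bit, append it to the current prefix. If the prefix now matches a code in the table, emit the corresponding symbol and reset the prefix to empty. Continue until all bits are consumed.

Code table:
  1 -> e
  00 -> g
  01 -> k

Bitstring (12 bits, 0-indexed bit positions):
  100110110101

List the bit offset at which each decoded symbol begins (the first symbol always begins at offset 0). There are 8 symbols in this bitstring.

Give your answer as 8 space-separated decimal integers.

Bit 0: prefix='1' -> emit 'e', reset
Bit 1: prefix='0' (no match yet)
Bit 2: prefix='00' -> emit 'g', reset
Bit 3: prefix='1' -> emit 'e', reset
Bit 4: prefix='1' -> emit 'e', reset
Bit 5: prefix='0' (no match yet)
Bit 6: prefix='01' -> emit 'k', reset
Bit 7: prefix='1' -> emit 'e', reset
Bit 8: prefix='0' (no match yet)
Bit 9: prefix='01' -> emit 'k', reset
Bit 10: prefix='0' (no match yet)
Bit 11: prefix='01' -> emit 'k', reset

Answer: 0 1 3 4 5 7 8 10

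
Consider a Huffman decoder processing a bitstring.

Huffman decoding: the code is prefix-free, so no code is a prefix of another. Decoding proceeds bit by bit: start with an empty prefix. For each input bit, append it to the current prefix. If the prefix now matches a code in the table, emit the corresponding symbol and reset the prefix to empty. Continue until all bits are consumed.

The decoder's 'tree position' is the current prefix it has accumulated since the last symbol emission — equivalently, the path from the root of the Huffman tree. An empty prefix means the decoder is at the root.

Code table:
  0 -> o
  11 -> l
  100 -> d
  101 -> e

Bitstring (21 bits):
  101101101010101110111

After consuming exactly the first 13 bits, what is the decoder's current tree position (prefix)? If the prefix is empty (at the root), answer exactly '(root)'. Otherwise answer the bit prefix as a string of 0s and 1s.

Answer: (root)

Derivation:
Bit 0: prefix='1' (no match yet)
Bit 1: prefix='10' (no match yet)
Bit 2: prefix='101' -> emit 'e', reset
Bit 3: prefix='1' (no match yet)
Bit 4: prefix='10' (no match yet)
Bit 5: prefix='101' -> emit 'e', reset
Bit 6: prefix='1' (no match yet)
Bit 7: prefix='10' (no match yet)
Bit 8: prefix='101' -> emit 'e', reset
Bit 9: prefix='0' -> emit 'o', reset
Bit 10: prefix='1' (no match yet)
Bit 11: prefix='10' (no match yet)
Bit 12: prefix='101' -> emit 'e', reset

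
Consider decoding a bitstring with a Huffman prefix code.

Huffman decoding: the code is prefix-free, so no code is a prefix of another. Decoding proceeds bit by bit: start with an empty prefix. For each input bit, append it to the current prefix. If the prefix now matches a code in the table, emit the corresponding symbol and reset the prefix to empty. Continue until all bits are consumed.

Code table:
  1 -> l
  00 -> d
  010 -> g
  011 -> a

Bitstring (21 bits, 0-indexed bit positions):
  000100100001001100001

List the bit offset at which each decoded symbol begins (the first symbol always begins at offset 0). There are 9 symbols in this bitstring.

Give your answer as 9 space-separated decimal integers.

Answer: 0 2 5 8 10 13 16 18 20

Derivation:
Bit 0: prefix='0' (no match yet)
Bit 1: prefix='00' -> emit 'd', reset
Bit 2: prefix='0' (no match yet)
Bit 3: prefix='01' (no match yet)
Bit 4: prefix='010' -> emit 'g', reset
Bit 5: prefix='0' (no match yet)
Bit 6: prefix='01' (no match yet)
Bit 7: prefix='010' -> emit 'g', reset
Bit 8: prefix='0' (no match yet)
Bit 9: prefix='00' -> emit 'd', reset
Bit 10: prefix='0' (no match yet)
Bit 11: prefix='01' (no match yet)
Bit 12: prefix='010' -> emit 'g', reset
Bit 13: prefix='0' (no match yet)
Bit 14: prefix='01' (no match yet)
Bit 15: prefix='011' -> emit 'a', reset
Bit 16: prefix='0' (no match yet)
Bit 17: prefix='00' -> emit 'd', reset
Bit 18: prefix='0' (no match yet)
Bit 19: prefix='00' -> emit 'd', reset
Bit 20: prefix='1' -> emit 'l', reset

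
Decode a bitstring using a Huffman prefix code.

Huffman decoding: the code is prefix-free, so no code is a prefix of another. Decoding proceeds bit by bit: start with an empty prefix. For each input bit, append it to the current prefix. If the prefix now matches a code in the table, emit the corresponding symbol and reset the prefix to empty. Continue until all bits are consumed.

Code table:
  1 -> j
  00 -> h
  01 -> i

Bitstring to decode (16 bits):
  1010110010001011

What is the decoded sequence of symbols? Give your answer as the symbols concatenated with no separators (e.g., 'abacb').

Bit 0: prefix='1' -> emit 'j', reset
Bit 1: prefix='0' (no match yet)
Bit 2: prefix='01' -> emit 'i', reset
Bit 3: prefix='0' (no match yet)
Bit 4: prefix='01' -> emit 'i', reset
Bit 5: prefix='1' -> emit 'j', reset
Bit 6: prefix='0' (no match yet)
Bit 7: prefix='00' -> emit 'h', reset
Bit 8: prefix='1' -> emit 'j', reset
Bit 9: prefix='0' (no match yet)
Bit 10: prefix='00' -> emit 'h', reset
Bit 11: prefix='0' (no match yet)
Bit 12: prefix='01' -> emit 'i', reset
Bit 13: prefix='0' (no match yet)
Bit 14: prefix='01' -> emit 'i', reset
Bit 15: prefix='1' -> emit 'j', reset

Answer: jiijhjhiij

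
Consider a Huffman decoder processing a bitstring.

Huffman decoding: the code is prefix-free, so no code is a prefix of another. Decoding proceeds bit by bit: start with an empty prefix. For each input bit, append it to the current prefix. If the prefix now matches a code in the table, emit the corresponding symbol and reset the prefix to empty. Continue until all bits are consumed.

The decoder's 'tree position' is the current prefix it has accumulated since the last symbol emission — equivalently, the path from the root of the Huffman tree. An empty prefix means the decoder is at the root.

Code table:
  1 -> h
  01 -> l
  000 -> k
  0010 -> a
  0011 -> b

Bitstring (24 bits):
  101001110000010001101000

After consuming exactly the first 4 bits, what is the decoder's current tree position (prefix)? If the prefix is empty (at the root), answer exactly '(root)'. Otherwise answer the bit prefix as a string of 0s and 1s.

Answer: 0

Derivation:
Bit 0: prefix='1' -> emit 'h', reset
Bit 1: prefix='0' (no match yet)
Bit 2: prefix='01' -> emit 'l', reset
Bit 3: prefix='0' (no match yet)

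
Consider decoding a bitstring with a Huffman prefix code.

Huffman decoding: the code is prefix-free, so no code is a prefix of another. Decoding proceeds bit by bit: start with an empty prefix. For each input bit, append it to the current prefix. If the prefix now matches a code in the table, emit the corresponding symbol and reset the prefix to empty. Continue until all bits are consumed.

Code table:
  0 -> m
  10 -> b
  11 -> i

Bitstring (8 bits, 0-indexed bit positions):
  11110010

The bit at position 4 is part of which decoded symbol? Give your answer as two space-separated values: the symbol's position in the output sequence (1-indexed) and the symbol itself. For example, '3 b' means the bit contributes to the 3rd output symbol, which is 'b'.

Answer: 3 m

Derivation:
Bit 0: prefix='1' (no match yet)
Bit 1: prefix='11' -> emit 'i', reset
Bit 2: prefix='1' (no match yet)
Bit 3: prefix='11' -> emit 'i', reset
Bit 4: prefix='0' -> emit 'm', reset
Bit 5: prefix='0' -> emit 'm', reset
Bit 6: prefix='1' (no match yet)
Bit 7: prefix='10' -> emit 'b', reset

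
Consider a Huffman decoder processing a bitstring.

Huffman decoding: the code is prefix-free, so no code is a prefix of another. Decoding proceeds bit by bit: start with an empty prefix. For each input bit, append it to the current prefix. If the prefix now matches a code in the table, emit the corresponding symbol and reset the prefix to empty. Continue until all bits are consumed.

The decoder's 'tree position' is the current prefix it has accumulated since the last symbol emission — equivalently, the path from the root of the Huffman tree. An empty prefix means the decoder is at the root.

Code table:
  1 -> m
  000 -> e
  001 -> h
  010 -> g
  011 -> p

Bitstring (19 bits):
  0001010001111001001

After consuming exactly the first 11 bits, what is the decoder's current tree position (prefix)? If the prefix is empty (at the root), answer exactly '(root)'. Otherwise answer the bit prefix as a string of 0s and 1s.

Answer: (root)

Derivation:
Bit 0: prefix='0' (no match yet)
Bit 1: prefix='00' (no match yet)
Bit 2: prefix='000' -> emit 'e', reset
Bit 3: prefix='1' -> emit 'm', reset
Bit 4: prefix='0' (no match yet)
Bit 5: prefix='01' (no match yet)
Bit 6: prefix='010' -> emit 'g', reset
Bit 7: prefix='0' (no match yet)
Bit 8: prefix='00' (no match yet)
Bit 9: prefix='001' -> emit 'h', reset
Bit 10: prefix='1' -> emit 'm', reset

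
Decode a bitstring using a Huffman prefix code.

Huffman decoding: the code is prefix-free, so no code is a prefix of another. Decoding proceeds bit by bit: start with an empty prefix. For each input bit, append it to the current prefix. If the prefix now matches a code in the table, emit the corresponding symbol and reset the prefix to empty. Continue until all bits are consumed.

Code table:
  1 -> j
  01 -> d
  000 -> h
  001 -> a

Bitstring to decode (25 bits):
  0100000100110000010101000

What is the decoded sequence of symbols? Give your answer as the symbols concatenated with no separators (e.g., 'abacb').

Answer: dhaajhaddh

Derivation:
Bit 0: prefix='0' (no match yet)
Bit 1: prefix='01' -> emit 'd', reset
Bit 2: prefix='0' (no match yet)
Bit 3: prefix='00' (no match yet)
Bit 4: prefix='000' -> emit 'h', reset
Bit 5: prefix='0' (no match yet)
Bit 6: prefix='00' (no match yet)
Bit 7: prefix='001' -> emit 'a', reset
Bit 8: prefix='0' (no match yet)
Bit 9: prefix='00' (no match yet)
Bit 10: prefix='001' -> emit 'a', reset
Bit 11: prefix='1' -> emit 'j', reset
Bit 12: prefix='0' (no match yet)
Bit 13: prefix='00' (no match yet)
Bit 14: prefix='000' -> emit 'h', reset
Bit 15: prefix='0' (no match yet)
Bit 16: prefix='00' (no match yet)
Bit 17: prefix='001' -> emit 'a', reset
Bit 18: prefix='0' (no match yet)
Bit 19: prefix='01' -> emit 'd', reset
Bit 20: prefix='0' (no match yet)
Bit 21: prefix='01' -> emit 'd', reset
Bit 22: prefix='0' (no match yet)
Bit 23: prefix='00' (no match yet)
Bit 24: prefix='000' -> emit 'h', reset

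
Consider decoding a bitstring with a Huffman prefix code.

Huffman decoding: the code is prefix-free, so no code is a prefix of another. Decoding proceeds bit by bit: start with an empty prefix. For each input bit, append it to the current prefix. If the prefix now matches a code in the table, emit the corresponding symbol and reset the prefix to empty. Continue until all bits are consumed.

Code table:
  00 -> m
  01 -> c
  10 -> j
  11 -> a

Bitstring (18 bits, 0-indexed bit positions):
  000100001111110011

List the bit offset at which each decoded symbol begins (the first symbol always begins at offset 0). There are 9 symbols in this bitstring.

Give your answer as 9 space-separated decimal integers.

Bit 0: prefix='0' (no match yet)
Bit 1: prefix='00' -> emit 'm', reset
Bit 2: prefix='0' (no match yet)
Bit 3: prefix='01' -> emit 'c', reset
Bit 4: prefix='0' (no match yet)
Bit 5: prefix='00' -> emit 'm', reset
Bit 6: prefix='0' (no match yet)
Bit 7: prefix='00' -> emit 'm', reset
Bit 8: prefix='1' (no match yet)
Bit 9: prefix='11' -> emit 'a', reset
Bit 10: prefix='1' (no match yet)
Bit 11: prefix='11' -> emit 'a', reset
Bit 12: prefix='1' (no match yet)
Bit 13: prefix='11' -> emit 'a', reset
Bit 14: prefix='0' (no match yet)
Bit 15: prefix='00' -> emit 'm', reset
Bit 16: prefix='1' (no match yet)
Bit 17: prefix='11' -> emit 'a', reset

Answer: 0 2 4 6 8 10 12 14 16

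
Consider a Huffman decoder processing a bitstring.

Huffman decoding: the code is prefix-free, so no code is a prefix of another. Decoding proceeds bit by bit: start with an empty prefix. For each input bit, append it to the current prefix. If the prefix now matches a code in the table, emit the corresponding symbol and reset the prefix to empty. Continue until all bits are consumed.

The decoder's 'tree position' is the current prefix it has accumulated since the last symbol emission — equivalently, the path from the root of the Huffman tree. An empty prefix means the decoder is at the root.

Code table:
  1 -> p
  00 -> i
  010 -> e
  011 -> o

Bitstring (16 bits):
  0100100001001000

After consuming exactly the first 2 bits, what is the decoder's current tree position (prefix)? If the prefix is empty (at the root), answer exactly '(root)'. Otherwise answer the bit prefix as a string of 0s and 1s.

Answer: 01

Derivation:
Bit 0: prefix='0' (no match yet)
Bit 1: prefix='01' (no match yet)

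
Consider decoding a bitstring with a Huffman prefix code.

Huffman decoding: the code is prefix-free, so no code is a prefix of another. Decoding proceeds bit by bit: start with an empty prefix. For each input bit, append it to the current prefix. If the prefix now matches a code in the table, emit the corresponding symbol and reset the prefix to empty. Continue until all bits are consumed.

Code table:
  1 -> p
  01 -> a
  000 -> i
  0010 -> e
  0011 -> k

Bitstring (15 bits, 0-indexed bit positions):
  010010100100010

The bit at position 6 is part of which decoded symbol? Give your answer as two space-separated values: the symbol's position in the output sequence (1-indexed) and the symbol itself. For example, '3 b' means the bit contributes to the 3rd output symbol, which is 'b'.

Bit 0: prefix='0' (no match yet)
Bit 1: prefix='01' -> emit 'a', reset
Bit 2: prefix='0' (no match yet)
Bit 3: prefix='00' (no match yet)
Bit 4: prefix='001' (no match yet)
Bit 5: prefix='0010' -> emit 'e', reset
Bit 6: prefix='1' -> emit 'p', reset
Bit 7: prefix='0' (no match yet)
Bit 8: prefix='00' (no match yet)
Bit 9: prefix='001' (no match yet)
Bit 10: prefix='0010' -> emit 'e', reset

Answer: 3 p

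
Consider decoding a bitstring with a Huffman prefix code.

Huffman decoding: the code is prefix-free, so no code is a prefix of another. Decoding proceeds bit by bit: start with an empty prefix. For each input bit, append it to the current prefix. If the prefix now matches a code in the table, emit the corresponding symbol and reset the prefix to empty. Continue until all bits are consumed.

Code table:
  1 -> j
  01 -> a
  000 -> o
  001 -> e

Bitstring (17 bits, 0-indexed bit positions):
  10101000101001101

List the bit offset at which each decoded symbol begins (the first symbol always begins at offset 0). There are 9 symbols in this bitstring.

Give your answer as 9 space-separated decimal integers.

Bit 0: prefix='1' -> emit 'j', reset
Bit 1: prefix='0' (no match yet)
Bit 2: prefix='01' -> emit 'a', reset
Bit 3: prefix='0' (no match yet)
Bit 4: prefix='01' -> emit 'a', reset
Bit 5: prefix='0' (no match yet)
Bit 6: prefix='00' (no match yet)
Bit 7: prefix='000' -> emit 'o', reset
Bit 8: prefix='1' -> emit 'j', reset
Bit 9: prefix='0' (no match yet)
Bit 10: prefix='01' -> emit 'a', reset
Bit 11: prefix='0' (no match yet)
Bit 12: prefix='00' (no match yet)
Bit 13: prefix='001' -> emit 'e', reset
Bit 14: prefix='1' -> emit 'j', reset
Bit 15: prefix='0' (no match yet)
Bit 16: prefix='01' -> emit 'a', reset

Answer: 0 1 3 5 8 9 11 14 15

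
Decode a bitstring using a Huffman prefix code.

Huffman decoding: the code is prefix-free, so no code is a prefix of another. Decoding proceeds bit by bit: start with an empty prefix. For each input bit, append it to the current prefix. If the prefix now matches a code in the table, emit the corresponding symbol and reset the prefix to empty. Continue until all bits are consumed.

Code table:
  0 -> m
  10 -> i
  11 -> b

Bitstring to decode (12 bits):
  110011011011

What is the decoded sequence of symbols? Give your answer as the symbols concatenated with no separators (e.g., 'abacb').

Answer: bmmbmbmb

Derivation:
Bit 0: prefix='1' (no match yet)
Bit 1: prefix='11' -> emit 'b', reset
Bit 2: prefix='0' -> emit 'm', reset
Bit 3: prefix='0' -> emit 'm', reset
Bit 4: prefix='1' (no match yet)
Bit 5: prefix='11' -> emit 'b', reset
Bit 6: prefix='0' -> emit 'm', reset
Bit 7: prefix='1' (no match yet)
Bit 8: prefix='11' -> emit 'b', reset
Bit 9: prefix='0' -> emit 'm', reset
Bit 10: prefix='1' (no match yet)
Bit 11: prefix='11' -> emit 'b', reset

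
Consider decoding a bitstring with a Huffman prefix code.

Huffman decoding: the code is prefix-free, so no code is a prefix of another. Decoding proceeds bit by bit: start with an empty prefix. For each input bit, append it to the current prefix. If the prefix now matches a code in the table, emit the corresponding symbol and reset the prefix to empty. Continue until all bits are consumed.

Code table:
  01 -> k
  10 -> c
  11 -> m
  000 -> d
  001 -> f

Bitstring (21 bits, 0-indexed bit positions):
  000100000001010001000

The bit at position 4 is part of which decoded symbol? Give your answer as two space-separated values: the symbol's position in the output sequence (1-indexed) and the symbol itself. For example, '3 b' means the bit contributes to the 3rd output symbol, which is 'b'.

Bit 0: prefix='0' (no match yet)
Bit 1: prefix='00' (no match yet)
Bit 2: prefix='000' -> emit 'd', reset
Bit 3: prefix='1' (no match yet)
Bit 4: prefix='10' -> emit 'c', reset
Bit 5: prefix='0' (no match yet)
Bit 6: prefix='00' (no match yet)
Bit 7: prefix='000' -> emit 'd', reset
Bit 8: prefix='0' (no match yet)

Answer: 2 c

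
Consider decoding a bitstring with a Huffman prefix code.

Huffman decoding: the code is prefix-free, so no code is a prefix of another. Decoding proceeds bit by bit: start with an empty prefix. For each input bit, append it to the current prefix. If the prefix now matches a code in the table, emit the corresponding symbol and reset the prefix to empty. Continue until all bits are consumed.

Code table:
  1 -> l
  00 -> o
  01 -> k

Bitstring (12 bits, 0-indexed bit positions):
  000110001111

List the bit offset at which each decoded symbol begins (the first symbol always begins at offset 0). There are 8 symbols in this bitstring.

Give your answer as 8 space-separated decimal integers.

Answer: 0 2 4 5 7 9 10 11

Derivation:
Bit 0: prefix='0' (no match yet)
Bit 1: prefix='00' -> emit 'o', reset
Bit 2: prefix='0' (no match yet)
Bit 3: prefix='01' -> emit 'k', reset
Bit 4: prefix='1' -> emit 'l', reset
Bit 5: prefix='0' (no match yet)
Bit 6: prefix='00' -> emit 'o', reset
Bit 7: prefix='0' (no match yet)
Bit 8: prefix='01' -> emit 'k', reset
Bit 9: prefix='1' -> emit 'l', reset
Bit 10: prefix='1' -> emit 'l', reset
Bit 11: prefix='1' -> emit 'l', reset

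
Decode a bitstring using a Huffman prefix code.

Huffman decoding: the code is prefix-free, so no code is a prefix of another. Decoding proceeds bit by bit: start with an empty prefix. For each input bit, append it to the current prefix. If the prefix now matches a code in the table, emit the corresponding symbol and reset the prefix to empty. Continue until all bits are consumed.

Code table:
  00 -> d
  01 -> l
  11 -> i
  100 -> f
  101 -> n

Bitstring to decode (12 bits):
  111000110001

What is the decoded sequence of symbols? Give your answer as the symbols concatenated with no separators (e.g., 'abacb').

Answer: iflfl

Derivation:
Bit 0: prefix='1' (no match yet)
Bit 1: prefix='11' -> emit 'i', reset
Bit 2: prefix='1' (no match yet)
Bit 3: prefix='10' (no match yet)
Bit 4: prefix='100' -> emit 'f', reset
Bit 5: prefix='0' (no match yet)
Bit 6: prefix='01' -> emit 'l', reset
Bit 7: prefix='1' (no match yet)
Bit 8: prefix='10' (no match yet)
Bit 9: prefix='100' -> emit 'f', reset
Bit 10: prefix='0' (no match yet)
Bit 11: prefix='01' -> emit 'l', reset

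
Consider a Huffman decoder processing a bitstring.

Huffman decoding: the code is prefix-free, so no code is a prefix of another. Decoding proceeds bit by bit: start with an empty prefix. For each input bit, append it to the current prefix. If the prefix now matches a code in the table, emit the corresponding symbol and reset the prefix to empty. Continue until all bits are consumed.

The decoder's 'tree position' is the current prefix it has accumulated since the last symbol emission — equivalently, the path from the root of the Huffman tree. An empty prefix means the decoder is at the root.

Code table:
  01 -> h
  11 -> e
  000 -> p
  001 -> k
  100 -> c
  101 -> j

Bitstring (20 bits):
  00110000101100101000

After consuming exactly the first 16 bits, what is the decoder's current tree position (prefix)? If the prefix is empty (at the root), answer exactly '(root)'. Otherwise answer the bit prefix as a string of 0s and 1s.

Bit 0: prefix='0' (no match yet)
Bit 1: prefix='00' (no match yet)
Bit 2: prefix='001' -> emit 'k', reset
Bit 3: prefix='1' (no match yet)
Bit 4: prefix='10' (no match yet)
Bit 5: prefix='100' -> emit 'c', reset
Bit 6: prefix='0' (no match yet)
Bit 7: prefix='00' (no match yet)
Bit 8: prefix='001' -> emit 'k', reset
Bit 9: prefix='0' (no match yet)
Bit 10: prefix='01' -> emit 'h', reset
Bit 11: prefix='1' (no match yet)
Bit 12: prefix='10' (no match yet)
Bit 13: prefix='100' -> emit 'c', reset
Bit 14: prefix='1' (no match yet)
Bit 15: prefix='10' (no match yet)

Answer: 10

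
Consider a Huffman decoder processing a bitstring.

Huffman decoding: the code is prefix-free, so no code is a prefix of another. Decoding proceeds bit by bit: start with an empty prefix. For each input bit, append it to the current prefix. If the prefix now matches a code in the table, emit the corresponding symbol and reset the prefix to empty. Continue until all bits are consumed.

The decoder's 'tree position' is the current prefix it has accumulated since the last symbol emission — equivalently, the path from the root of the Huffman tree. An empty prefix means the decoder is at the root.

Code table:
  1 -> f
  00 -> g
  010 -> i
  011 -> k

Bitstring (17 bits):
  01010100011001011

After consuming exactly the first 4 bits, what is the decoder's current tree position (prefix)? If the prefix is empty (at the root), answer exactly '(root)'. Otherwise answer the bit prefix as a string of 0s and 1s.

Bit 0: prefix='0' (no match yet)
Bit 1: prefix='01' (no match yet)
Bit 2: prefix='010' -> emit 'i', reset
Bit 3: prefix='1' -> emit 'f', reset

Answer: (root)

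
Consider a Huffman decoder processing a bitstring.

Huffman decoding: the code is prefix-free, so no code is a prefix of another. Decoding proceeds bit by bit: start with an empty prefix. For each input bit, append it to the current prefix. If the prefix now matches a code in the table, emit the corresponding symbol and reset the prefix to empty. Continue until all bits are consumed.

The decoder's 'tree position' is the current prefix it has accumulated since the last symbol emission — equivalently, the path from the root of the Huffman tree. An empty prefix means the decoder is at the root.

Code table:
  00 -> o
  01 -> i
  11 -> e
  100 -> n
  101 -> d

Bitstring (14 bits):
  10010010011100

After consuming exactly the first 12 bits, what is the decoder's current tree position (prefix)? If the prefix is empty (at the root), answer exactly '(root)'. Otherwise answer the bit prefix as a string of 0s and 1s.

Bit 0: prefix='1' (no match yet)
Bit 1: prefix='10' (no match yet)
Bit 2: prefix='100' -> emit 'n', reset
Bit 3: prefix='1' (no match yet)
Bit 4: prefix='10' (no match yet)
Bit 5: prefix='100' -> emit 'n', reset
Bit 6: prefix='1' (no match yet)
Bit 7: prefix='10' (no match yet)
Bit 8: prefix='100' -> emit 'n', reset
Bit 9: prefix='1' (no match yet)
Bit 10: prefix='11' -> emit 'e', reset
Bit 11: prefix='1' (no match yet)

Answer: 1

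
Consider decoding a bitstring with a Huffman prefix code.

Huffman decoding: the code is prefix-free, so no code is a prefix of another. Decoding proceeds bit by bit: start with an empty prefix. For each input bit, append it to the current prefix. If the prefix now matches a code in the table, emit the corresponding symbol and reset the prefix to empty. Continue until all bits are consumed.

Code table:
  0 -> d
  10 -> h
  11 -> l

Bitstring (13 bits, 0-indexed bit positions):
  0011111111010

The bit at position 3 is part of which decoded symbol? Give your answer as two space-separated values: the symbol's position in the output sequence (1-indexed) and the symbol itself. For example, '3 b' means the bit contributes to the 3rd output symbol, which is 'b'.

Bit 0: prefix='0' -> emit 'd', reset
Bit 1: prefix='0' -> emit 'd', reset
Bit 2: prefix='1' (no match yet)
Bit 3: prefix='11' -> emit 'l', reset
Bit 4: prefix='1' (no match yet)
Bit 5: prefix='11' -> emit 'l', reset
Bit 6: prefix='1' (no match yet)
Bit 7: prefix='11' -> emit 'l', reset

Answer: 3 l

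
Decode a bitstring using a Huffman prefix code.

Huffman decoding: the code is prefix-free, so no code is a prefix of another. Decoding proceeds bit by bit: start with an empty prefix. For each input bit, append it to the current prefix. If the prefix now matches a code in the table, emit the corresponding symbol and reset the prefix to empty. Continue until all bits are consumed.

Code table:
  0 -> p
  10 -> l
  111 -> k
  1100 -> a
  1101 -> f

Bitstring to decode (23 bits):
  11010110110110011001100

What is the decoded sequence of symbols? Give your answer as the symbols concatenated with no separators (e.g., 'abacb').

Answer: fpflaaa

Derivation:
Bit 0: prefix='1' (no match yet)
Bit 1: prefix='11' (no match yet)
Bit 2: prefix='110' (no match yet)
Bit 3: prefix='1101' -> emit 'f', reset
Bit 4: prefix='0' -> emit 'p', reset
Bit 5: prefix='1' (no match yet)
Bit 6: prefix='11' (no match yet)
Bit 7: prefix='110' (no match yet)
Bit 8: prefix='1101' -> emit 'f', reset
Bit 9: prefix='1' (no match yet)
Bit 10: prefix='10' -> emit 'l', reset
Bit 11: prefix='1' (no match yet)
Bit 12: prefix='11' (no match yet)
Bit 13: prefix='110' (no match yet)
Bit 14: prefix='1100' -> emit 'a', reset
Bit 15: prefix='1' (no match yet)
Bit 16: prefix='11' (no match yet)
Bit 17: prefix='110' (no match yet)
Bit 18: prefix='1100' -> emit 'a', reset
Bit 19: prefix='1' (no match yet)
Bit 20: prefix='11' (no match yet)
Bit 21: prefix='110' (no match yet)
Bit 22: prefix='1100' -> emit 'a', reset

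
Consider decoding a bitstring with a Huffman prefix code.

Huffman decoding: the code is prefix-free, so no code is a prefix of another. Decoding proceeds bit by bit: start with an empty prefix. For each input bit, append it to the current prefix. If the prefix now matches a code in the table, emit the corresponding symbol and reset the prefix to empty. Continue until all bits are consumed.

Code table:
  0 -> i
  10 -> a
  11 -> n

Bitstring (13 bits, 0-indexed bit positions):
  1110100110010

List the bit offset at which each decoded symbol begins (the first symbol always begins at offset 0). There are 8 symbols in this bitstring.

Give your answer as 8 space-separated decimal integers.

Answer: 0 2 4 6 7 9 10 11

Derivation:
Bit 0: prefix='1' (no match yet)
Bit 1: prefix='11' -> emit 'n', reset
Bit 2: prefix='1' (no match yet)
Bit 3: prefix='10' -> emit 'a', reset
Bit 4: prefix='1' (no match yet)
Bit 5: prefix='10' -> emit 'a', reset
Bit 6: prefix='0' -> emit 'i', reset
Bit 7: prefix='1' (no match yet)
Bit 8: prefix='11' -> emit 'n', reset
Bit 9: prefix='0' -> emit 'i', reset
Bit 10: prefix='0' -> emit 'i', reset
Bit 11: prefix='1' (no match yet)
Bit 12: prefix='10' -> emit 'a', reset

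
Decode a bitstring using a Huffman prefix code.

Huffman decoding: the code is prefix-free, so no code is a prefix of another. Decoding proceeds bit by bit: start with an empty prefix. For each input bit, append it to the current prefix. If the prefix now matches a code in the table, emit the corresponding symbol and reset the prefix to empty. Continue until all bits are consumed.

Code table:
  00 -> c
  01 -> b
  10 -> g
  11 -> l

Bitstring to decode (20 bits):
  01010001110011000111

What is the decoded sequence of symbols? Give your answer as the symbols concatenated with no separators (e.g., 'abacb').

Bit 0: prefix='0' (no match yet)
Bit 1: prefix='01' -> emit 'b', reset
Bit 2: prefix='0' (no match yet)
Bit 3: prefix='01' -> emit 'b', reset
Bit 4: prefix='0' (no match yet)
Bit 5: prefix='00' -> emit 'c', reset
Bit 6: prefix='0' (no match yet)
Bit 7: prefix='01' -> emit 'b', reset
Bit 8: prefix='1' (no match yet)
Bit 9: prefix='11' -> emit 'l', reset
Bit 10: prefix='0' (no match yet)
Bit 11: prefix='00' -> emit 'c', reset
Bit 12: prefix='1' (no match yet)
Bit 13: prefix='11' -> emit 'l', reset
Bit 14: prefix='0' (no match yet)
Bit 15: prefix='00' -> emit 'c', reset
Bit 16: prefix='0' (no match yet)
Bit 17: prefix='01' -> emit 'b', reset
Bit 18: prefix='1' (no match yet)
Bit 19: prefix='11' -> emit 'l', reset

Answer: bbcblclcbl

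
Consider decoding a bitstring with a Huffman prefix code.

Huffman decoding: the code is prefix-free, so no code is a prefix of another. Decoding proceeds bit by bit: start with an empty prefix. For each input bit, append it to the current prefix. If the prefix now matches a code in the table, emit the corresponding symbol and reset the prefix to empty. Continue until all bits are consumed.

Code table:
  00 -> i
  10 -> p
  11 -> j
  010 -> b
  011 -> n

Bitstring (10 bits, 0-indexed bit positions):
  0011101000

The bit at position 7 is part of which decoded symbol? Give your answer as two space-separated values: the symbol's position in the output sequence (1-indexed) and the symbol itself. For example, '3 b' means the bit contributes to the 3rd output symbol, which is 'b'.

Bit 0: prefix='0' (no match yet)
Bit 1: prefix='00' -> emit 'i', reset
Bit 2: prefix='1' (no match yet)
Bit 3: prefix='11' -> emit 'j', reset
Bit 4: prefix='1' (no match yet)
Bit 5: prefix='10' -> emit 'p', reset
Bit 6: prefix='1' (no match yet)
Bit 7: prefix='10' -> emit 'p', reset
Bit 8: prefix='0' (no match yet)
Bit 9: prefix='00' -> emit 'i', reset

Answer: 4 p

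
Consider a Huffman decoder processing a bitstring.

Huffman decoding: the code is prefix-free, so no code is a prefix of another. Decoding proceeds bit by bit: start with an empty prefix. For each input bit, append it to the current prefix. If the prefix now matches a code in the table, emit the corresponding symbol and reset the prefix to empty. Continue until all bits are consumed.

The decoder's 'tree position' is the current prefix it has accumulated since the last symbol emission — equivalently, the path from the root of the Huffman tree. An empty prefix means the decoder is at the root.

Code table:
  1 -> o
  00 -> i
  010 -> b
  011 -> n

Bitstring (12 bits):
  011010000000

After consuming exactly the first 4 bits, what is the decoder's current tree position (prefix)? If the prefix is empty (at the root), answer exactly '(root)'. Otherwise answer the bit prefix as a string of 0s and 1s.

Answer: 0

Derivation:
Bit 0: prefix='0' (no match yet)
Bit 1: prefix='01' (no match yet)
Bit 2: prefix='011' -> emit 'n', reset
Bit 3: prefix='0' (no match yet)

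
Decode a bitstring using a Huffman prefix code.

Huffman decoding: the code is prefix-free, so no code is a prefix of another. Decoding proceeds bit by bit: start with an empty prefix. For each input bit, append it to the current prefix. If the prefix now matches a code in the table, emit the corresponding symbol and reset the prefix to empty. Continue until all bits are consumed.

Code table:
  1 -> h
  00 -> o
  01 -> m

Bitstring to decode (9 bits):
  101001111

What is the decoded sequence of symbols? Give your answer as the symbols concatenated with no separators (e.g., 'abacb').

Bit 0: prefix='1' -> emit 'h', reset
Bit 1: prefix='0' (no match yet)
Bit 2: prefix='01' -> emit 'm', reset
Bit 3: prefix='0' (no match yet)
Bit 4: prefix='00' -> emit 'o', reset
Bit 5: prefix='1' -> emit 'h', reset
Bit 6: prefix='1' -> emit 'h', reset
Bit 7: prefix='1' -> emit 'h', reset
Bit 8: prefix='1' -> emit 'h', reset

Answer: hmohhhh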